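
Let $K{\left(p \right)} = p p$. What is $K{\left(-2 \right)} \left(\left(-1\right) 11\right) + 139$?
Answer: $95$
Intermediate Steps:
$K{\left(p \right)} = p^{2}$
$K{\left(-2 \right)} \left(\left(-1\right) 11\right) + 139 = \left(-2\right)^{2} \left(\left(-1\right) 11\right) + 139 = 4 \left(-11\right) + 139 = -44 + 139 = 95$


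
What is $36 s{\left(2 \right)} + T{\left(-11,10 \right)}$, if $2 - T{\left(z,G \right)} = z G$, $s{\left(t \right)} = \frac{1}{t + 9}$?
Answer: $\frac{1268}{11} \approx 115.27$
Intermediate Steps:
$s{\left(t \right)} = \frac{1}{9 + t}$
$T{\left(z,G \right)} = 2 - G z$ ($T{\left(z,G \right)} = 2 - z G = 2 - G z$)
$36 s{\left(2 \right)} + T{\left(-11,10 \right)} = \frac{36}{9 + 2} - \left(-2 + 10 \left(-11\right)\right) = \frac{36}{11} + \left(2 + 110\right) = 36 \cdot \frac{1}{11} + 112 = \frac{36}{11} + 112 = \frac{1268}{11}$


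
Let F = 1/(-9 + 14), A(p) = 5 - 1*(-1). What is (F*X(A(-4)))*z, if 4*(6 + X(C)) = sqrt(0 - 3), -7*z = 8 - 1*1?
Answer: 6/5 - I*sqrt(3)/20 ≈ 1.2 - 0.086603*I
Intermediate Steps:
A(p) = 6 (A(p) = 5 + 1 = 6)
z = -1 (z = -(8 - 1*1)/7 = -(8 - 1)/7 = -1/7*7 = -1)
F = 1/5 ≈ 0.20000
X(C) = -6 + I*sqrt(3)/4 (X(C) = -6 + sqrt(0 - 3)/4 = -6 + sqrt(-3)/4 = -6 + (I*sqrt(3))/4 = -6 + I*sqrt(3)/4)
(F*X(A(-4)))*z = ((-6 + I*sqrt(3)/4)/5)*(-1) = (-6/5 + I*sqrt(3)/20)*(-1) = 6/5 - I*sqrt(3)/20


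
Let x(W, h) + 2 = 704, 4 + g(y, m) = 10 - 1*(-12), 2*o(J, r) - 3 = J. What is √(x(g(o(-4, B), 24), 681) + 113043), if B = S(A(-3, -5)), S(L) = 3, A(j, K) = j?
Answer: √113745 ≈ 337.26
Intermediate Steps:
B = 3
o(J, r) = 3/2 + J/2
g(y, m) = 18 (g(y, m) = -4 + (10 - 1*(-12)) = -4 + (10 + 12) = -4 + 22 = 18)
x(W, h) = 702 (x(W, h) = -2 + 704 = 702)
√(x(g(o(-4, B), 24), 681) + 113043) = √(702 + 113043) = √113745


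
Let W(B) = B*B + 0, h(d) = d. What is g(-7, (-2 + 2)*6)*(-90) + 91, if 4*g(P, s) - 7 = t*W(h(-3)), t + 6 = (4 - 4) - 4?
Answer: 3917/2 ≈ 1958.5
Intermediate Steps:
t = -10 (t = -6 + ((4 - 4) - 4) = -6 + (0 - 4) = -6 - 4 = -10)
W(B) = B**2 (W(B) = B**2 + 0 = B**2)
g(P, s) = -83/4 (g(P, s) = 7/4 + (-10*(-3)**2)/4 = 7/4 + (-10*9)/4 = 7/4 + (1/4)*(-90) = 7/4 - 45/2 = -83/4)
g(-7, (-2 + 2)*6)*(-90) + 91 = -83/4*(-90) + 91 = 3735/2 + 91 = 3917/2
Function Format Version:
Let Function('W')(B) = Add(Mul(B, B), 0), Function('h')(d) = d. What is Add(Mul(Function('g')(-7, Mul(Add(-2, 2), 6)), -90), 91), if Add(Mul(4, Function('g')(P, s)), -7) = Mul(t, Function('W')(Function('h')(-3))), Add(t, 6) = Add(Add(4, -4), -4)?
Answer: Rational(3917, 2) ≈ 1958.5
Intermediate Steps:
t = -10 (t = Add(-6, Add(Add(4, -4), -4)) = Add(-6, Add(0, -4)) = Add(-6, -4) = -10)
Function('W')(B) = Pow(B, 2) (Function('W')(B) = Add(Pow(B, 2), 0) = Pow(B, 2))
Function('g')(P, s) = Rational(-83, 4) (Function('g')(P, s) = Add(Rational(7, 4), Mul(Rational(1, 4), Mul(-10, Pow(-3, 2)))) = Add(Rational(7, 4), Mul(Rational(1, 4), Mul(-10, 9))) = Add(Rational(7, 4), Mul(Rational(1, 4), -90)) = Add(Rational(7, 4), Rational(-45, 2)) = Rational(-83, 4))
Add(Mul(Function('g')(-7, Mul(Add(-2, 2), 6)), -90), 91) = Add(Mul(Rational(-83, 4), -90), 91) = Add(Rational(3735, 2), 91) = Rational(3917, 2)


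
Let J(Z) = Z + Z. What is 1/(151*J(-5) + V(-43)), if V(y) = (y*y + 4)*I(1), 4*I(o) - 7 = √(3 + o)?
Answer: 4/10637 ≈ 0.00037605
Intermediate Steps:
I(o) = 7/4 + √(3 + o)/4
V(y) = 9 + 9*y²/4 (V(y) = (y*y + 4)*(7/4 + √(3 + 1)/4) = (y² + 4)*(7/4 + √4/4) = (4 + y²)*(7/4 + (¼)*2) = (4 + y²)*(7/4 + ½) = (4 + y²)*(9/4) = 9 + 9*y²/4)
J(Z) = 2*Z
1/(151*J(-5) + V(-43)) = 1/(151*(2*(-5)) + (9 + (9/4)*(-43)²)) = 1/(151*(-10) + (9 + (9/4)*1849)) = 1/(-1510 + (9 + 16641/4)) = 1/(-1510 + 16677/4) = 1/(10637/4) = 4/10637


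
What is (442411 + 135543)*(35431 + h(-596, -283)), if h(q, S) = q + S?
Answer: 19969466608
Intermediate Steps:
h(q, S) = S + q
(442411 + 135543)*(35431 + h(-596, -283)) = (442411 + 135543)*(35431 + (-283 - 596)) = 577954*(35431 - 879) = 577954*34552 = 19969466608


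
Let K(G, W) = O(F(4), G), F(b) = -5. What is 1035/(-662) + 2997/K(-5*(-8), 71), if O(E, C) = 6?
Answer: 164817/331 ≈ 497.94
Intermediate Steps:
K(G, W) = 6
1035/(-662) + 2997/K(-5*(-8), 71) = 1035/(-662) + 2997/6 = 1035*(-1/662) + 2997*(⅙) = -1035/662 + 999/2 = 164817/331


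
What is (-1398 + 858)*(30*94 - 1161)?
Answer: -895860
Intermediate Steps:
(-1398 + 858)*(30*94 - 1161) = -540*(2820 - 1161) = -540*1659 = -895860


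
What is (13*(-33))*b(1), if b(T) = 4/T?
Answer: -1716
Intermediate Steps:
(13*(-33))*b(1) = (13*(-33))*(4/1) = -1716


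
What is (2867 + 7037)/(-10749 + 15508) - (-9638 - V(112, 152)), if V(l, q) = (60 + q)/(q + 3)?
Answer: 7111966538/737645 ≈ 9641.5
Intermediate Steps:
V(l, q) = (60 + q)/(3 + q)
(2867 + 7037)/(-10749 + 15508) - (-9638 - V(112, 152)) = (2867 + 7037)/(-10749 + 15508) - (-9638 - (60 + 152)/(3 + 152)) = 9904/4759 - (-9638 - 212/155) = 9904/4759 - 1*(-1494102/155) = 9904/4759 + 1494102/155 = 7111966538/737645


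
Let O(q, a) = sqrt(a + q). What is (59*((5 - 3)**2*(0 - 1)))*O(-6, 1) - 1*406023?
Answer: -406023 - 236*I*sqrt(5) ≈ -4.0602e+5 - 527.71*I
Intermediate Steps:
(59*((5 - 3)**2*(0 - 1)))*O(-6, 1) - 1*406023 = (59*((5 - 3)**2*(0 - 1)))*sqrt(1 - 6) - 1*406023 = (59*(2**2*(-1)))*sqrt(-5) - 406023 = (59*(4*(-1)))*(I*sqrt(5)) - 406023 = (59*(-4))*(I*sqrt(5)) - 406023 = -236*I*sqrt(5) - 406023 = -406023 - 236*I*sqrt(5)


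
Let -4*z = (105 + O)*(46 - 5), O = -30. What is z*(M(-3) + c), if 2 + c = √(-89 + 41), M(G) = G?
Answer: 15375/4 - 3075*I*√3 ≈ 3843.8 - 5326.1*I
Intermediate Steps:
c = -2 + 4*I*√3 (c = -2 + √(-89 + 41) = -2 + √(-48) = -2 + 4*I*√3 ≈ -2.0 + 6.9282*I)
z = -3075/4 (z = -(105 - 30)*(46 - 5)/4 = -75*41/4 = -¼*3075 = -3075/4 ≈ -768.75)
z*(M(-3) + c) = -3075*(-3 + (-2 + 4*I*√3))/4 = -3075*(-5 + 4*I*√3)/4 = 15375/4 - 3075*I*√3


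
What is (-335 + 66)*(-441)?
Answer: 118629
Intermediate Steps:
(-335 + 66)*(-441) = -269*(-441) = 118629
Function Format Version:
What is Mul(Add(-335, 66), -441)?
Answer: 118629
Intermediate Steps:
Mul(Add(-335, 66), -441) = Mul(-269, -441) = 118629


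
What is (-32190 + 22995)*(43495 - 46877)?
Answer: 31097490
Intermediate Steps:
(-32190 + 22995)*(43495 - 46877) = -9195*(-3382) = 31097490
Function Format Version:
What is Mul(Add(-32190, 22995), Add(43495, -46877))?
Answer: 31097490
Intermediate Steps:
Mul(Add(-32190, 22995), Add(43495, -46877)) = Mul(-9195, -3382) = 31097490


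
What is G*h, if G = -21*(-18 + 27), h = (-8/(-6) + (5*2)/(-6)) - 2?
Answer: 441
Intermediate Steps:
h = -7/3 (h = (-8*(-1/6) + 10*(-1/6)) - 2 = (4/3 - 5/3) - 2 = -1/3 - 2 = -7/3 ≈ -2.3333)
G = -189 (G = -21*9 = -189)
G*h = -189*(-7/3) = 441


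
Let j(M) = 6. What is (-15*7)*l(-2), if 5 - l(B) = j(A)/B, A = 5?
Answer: -840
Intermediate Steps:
l(B) = 5 - 6/B
(-15*7)*l(-2) = (-15*7)*(5 - 6/(-2)) = -105*(5 - 6*(-½)) = -105*(5 + 3) = -105*8 = -840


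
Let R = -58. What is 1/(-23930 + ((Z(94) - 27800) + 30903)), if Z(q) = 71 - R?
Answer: -1/20698 ≈ -4.8314e-5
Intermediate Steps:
Z(q) = 129 (Z(q) = 71 - 1*(-58) = 71 + 58 = 129)
1/(-23930 + ((Z(94) - 27800) + 30903)) = 1/(-23930 + ((129 - 27800) + 30903)) = 1/(-23930 + (-27671 + 30903)) = 1/(-23930 + 3232) = 1/(-20698) = -1/20698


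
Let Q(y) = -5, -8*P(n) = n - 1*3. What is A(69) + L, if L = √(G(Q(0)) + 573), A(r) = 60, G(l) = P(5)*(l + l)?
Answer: 60 + √2302/2 ≈ 83.990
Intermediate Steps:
P(n) = 3/8 - n/8 (P(n) = -(n - 1*3)/8 = -(n - 3)/8 = -(-3 + n)/8 = 3/8 - n/8)
G(l) = -l/2 (G(l) = (3/8 - ⅛*5)*(l + l) = (3/8 - 5/8)*(2*l) = -l/2)
L = √2302/2 (L = √(-½*(-5) + 573) = √(5/2 + 573) = √(1151/2) = √2302/2 ≈ 23.990)
A(69) + L = 60 + √2302/2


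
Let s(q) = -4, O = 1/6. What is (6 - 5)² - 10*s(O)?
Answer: 41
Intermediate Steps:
O = ⅙ ≈ 0.16667
(6 - 5)² - 10*s(O) = (6 - 5)² - 10*(-4) = 1² + 40 = 1 + 40 = 41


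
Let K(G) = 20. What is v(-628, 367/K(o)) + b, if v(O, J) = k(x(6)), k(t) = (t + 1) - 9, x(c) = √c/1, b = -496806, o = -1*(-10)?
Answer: -496814 + √6 ≈ -4.9681e+5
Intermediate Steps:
o = 10
x(c) = √c (x(c) = 1*√c = √c)
k(t) = -8 + t (k(t) = (1 + t) - 9 = -8 + t)
v(O, J) = -8 + √6
v(-628, 367/K(o)) + b = (-8 + √6) - 496806 = -496814 + √6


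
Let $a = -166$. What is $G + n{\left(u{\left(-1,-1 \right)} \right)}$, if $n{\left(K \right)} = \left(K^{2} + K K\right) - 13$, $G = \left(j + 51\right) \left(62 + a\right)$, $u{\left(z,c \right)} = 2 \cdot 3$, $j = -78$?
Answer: $2867$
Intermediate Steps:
$u{\left(z,c \right)} = 6$
$G = 2808$ ($G = \left(-78 + 51\right) \left(62 - 166\right) = \left(-27\right) \left(-104\right) = 2808$)
$n{\left(K \right)} = -13 + 2 K^{2}$ ($n{\left(K \right)} = \left(K^{2} + K^{2}\right) - 13 = 2 K^{2} - 13 = -13 + 2 K^{2}$)
$G + n{\left(u{\left(-1,-1 \right)} \right)} = 2808 - \left(13 - 2 \cdot 6^{2}\right) = 2808 + \left(-13 + 2 \cdot 36\right) = 2808 + \left(-13 + 72\right) = 2808 + 59 = 2867$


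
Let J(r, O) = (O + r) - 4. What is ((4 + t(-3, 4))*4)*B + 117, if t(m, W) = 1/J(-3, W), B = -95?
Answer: -3829/3 ≈ -1276.3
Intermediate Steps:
J(r, O) = -4 + O + r
t(m, W) = 1/(-7 + W) (t(m, W) = 1/(-4 + W - 3) = 1/(-7 + W))
((4 + t(-3, 4))*4)*B + 117 = ((4 + 1/(-7 + 4))*4)*(-95) + 117 = ((4 + 1/(-3))*4)*(-95) + 117 = ((4 - ⅓)*4)*(-95) + 117 = ((11/3)*4)*(-95) + 117 = (44/3)*(-95) + 117 = -4180/3 + 117 = -3829/3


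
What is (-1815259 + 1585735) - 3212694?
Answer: -3442218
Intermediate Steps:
(-1815259 + 1585735) - 3212694 = -229524 - 3212694 = -3442218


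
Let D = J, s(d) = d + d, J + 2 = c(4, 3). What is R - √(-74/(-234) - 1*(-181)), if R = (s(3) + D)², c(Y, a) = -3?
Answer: 1 - √275782/39 ≈ -12.465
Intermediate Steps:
J = -5 (J = -2 - 3 = -5)
s(d) = 2*d
D = -5
R = 1 (R = (2*3 - 5)² = (6 - 5)² = 1² = 1)
R - √(-74/(-234) - 1*(-181)) = 1 - √(-74/(-234) - 1*(-181)) = 1 - √(-74*(-1/234) + 181) = 1 - √(37/117 + 181) = 1 - √(21214/117) = 1 - √275782/39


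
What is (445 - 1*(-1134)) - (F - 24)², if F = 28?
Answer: 1563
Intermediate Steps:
(445 - 1*(-1134)) - (F - 24)² = (445 - 1*(-1134)) - (28 - 24)² = (445 + 1134) - 1*4² = 1579 - 1*16 = 1579 - 16 = 1563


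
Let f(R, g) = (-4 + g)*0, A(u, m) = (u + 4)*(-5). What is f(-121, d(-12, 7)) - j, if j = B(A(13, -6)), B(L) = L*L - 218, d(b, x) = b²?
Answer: -7007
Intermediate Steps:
A(u, m) = -20 - 5*u (A(u, m) = (4 + u)*(-5) = -20 - 5*u)
B(L) = -218 + L² (B(L) = L² - 218 = -218 + L²)
j = 7007 (j = -218 + (-20 - 5*13)² = -218 + (-20 - 65)² = -218 + (-85)² = -218 + 7225 = 7007)
f(R, g) = 0
f(-121, d(-12, 7)) - j = 0 - 1*7007 = 0 - 7007 = -7007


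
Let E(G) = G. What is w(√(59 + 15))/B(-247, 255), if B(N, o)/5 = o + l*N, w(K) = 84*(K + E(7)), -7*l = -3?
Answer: 343/435 + 49*√74/435 ≈ 1.7575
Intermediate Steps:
l = 3/7 (l = -⅐*(-3) = 3/7 ≈ 0.42857)
w(K) = 588 + 84*K (w(K) = 84*(K + 7) = 84*(7 + K) = 588 + 84*K)
B(N, o) = 5*o + 15*N/7 (B(N, o) = 5*(o + 3*N/7) = 5*o + 15*N/7)
w(√(59 + 15))/B(-247, 255) = (588 + 84*√(59 + 15))/(5*255 + (15/7)*(-247)) = (588 + 84*√74)/(1275 - 3705/7) = (588 + 84*√74)/(5220/7) = (588 + 84*√74)*(7/5220) = 343/435 + 49*√74/435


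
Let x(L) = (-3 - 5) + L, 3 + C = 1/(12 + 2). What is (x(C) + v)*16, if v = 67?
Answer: 6280/7 ≈ 897.14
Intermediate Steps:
C = -41/14 (C = -3 + 1/(12 + 2) = -3 + 1/14 = -41/14 ≈ -2.9286)
x(L) = -8 + L
(x(C) + v)*16 = ((-8 - 41/14) + 67)*16 = (-153/14 + 67)*16 = (785/14)*16 = 6280/7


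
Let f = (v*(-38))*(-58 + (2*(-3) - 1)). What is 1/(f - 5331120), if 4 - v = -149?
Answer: -1/4953210 ≈ -2.0189e-7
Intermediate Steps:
v = 153 (v = 4 - 1*(-149) = 4 + 149 = 153)
f = 377910 (f = (153*(-38))*(-58 + (2*(-3) - 1)) = -5814*(-58 + (-6 - 1)) = -5814*(-58 - 7) = -5814*(-65) = 377910)
1/(f - 5331120) = 1/(377910 - 5331120) = 1/(-4953210) = -1/4953210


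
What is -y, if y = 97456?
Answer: -97456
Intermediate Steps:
-y = -1*97456 = -97456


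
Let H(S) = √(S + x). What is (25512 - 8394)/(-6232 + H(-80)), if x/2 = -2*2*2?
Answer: -6667461/2427370 - 8559*I*√6/4854740 ≈ -2.7468 - 0.0043185*I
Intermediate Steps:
x = -16 (x = 2*(-2*2*2) = 2*(-4*2) = 2*(-8) = -16)
H(S) = √(-16 + S) (H(S) = √(S - 16) = √(-16 + S))
(25512 - 8394)/(-6232 + H(-80)) = (25512 - 8394)/(-6232 + √(-16 - 80)) = 17118/(-6232 + √(-96)) = 17118/(-6232 + 4*I*√6)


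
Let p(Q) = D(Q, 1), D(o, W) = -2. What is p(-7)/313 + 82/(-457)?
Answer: -26580/143041 ≈ -0.18582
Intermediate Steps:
p(Q) = -2
p(-7)/313 + 82/(-457) = -2/313 + 82/(-457) = -2*1/313 + 82*(-1/457) = -2/313 - 82/457 = -26580/143041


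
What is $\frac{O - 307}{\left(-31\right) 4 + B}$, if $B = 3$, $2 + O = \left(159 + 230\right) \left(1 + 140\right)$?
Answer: $- \frac{54540}{121} \approx -450.74$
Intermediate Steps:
$O = 54847$ ($O = -2 + \left(159 + 230\right) \left(1 + 140\right) = -2 + 389 \cdot 141 = -2 + 54849 = 54847$)
$\frac{O - 307}{\left(-31\right) 4 + B} = \frac{54847 - 307}{\left(-31\right) 4 + 3} = \frac{54540}{-124 + 3} = \frac{54540}{-121} = 54540 \left(- \frac{1}{121}\right) = - \frac{54540}{121}$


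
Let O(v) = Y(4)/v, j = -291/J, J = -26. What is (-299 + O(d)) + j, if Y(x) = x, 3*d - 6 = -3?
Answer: -7379/26 ≈ -283.81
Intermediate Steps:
d = 1 (d = 2 + (⅓)*(-3) = 2 - 1 = 1)
j = 291/26 (j = -291/(-26) = -291*(-1/26) = 291/26 ≈ 11.192)
O(v) = 4/v
(-299 + O(d)) + j = (-299 + 4/1) + 291/26 = (-299 + 4*1) + 291/26 = (-299 + 4) + 291/26 = -295 + 291/26 = -7379/26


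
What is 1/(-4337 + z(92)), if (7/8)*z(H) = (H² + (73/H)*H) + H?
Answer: 7/38673 ≈ 0.00018100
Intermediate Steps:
z(H) = 584/7 + 8*H/7 + 8*H²/7 (z(H) = 8*((H² + (73/H)*H) + H)/7 = 8*((H² + 73) + H)/7 = 8*((73 + H²) + H)/7 = 8*(73 + H + H²)/7 = 584/7 + 8*H/7 + 8*H²/7)
1/(-4337 + z(92)) = 1/(-4337 + (584/7 + (8/7)*92 + (8/7)*92²)) = 1/(-4337 + (584/7 + 736/7 + (8/7)*8464)) = 1/(-4337 + (584/7 + 736/7 + 67712/7)) = 1/(-4337 + 69032/7) = 1/(38673/7) = 7/38673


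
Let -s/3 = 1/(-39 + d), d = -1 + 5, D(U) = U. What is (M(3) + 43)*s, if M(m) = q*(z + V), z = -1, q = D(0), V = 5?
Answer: 129/35 ≈ 3.6857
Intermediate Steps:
d = 4
q = 0
s = 3/35 (s = -3/(-39 + 4) = -3/(-35) = -3*(-1/35) = 3/35 ≈ 0.085714)
M(m) = 0 (M(m) = 0*(-1 + 5) = 0*4 = 0)
(M(3) + 43)*s = (0 + 43)*(3/35) = 43*(3/35) = 129/35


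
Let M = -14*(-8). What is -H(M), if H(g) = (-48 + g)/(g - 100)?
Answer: -16/3 ≈ -5.3333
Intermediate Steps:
M = 112
H(g) = (-48 + g)/(-100 + g)
-H(M) = -(-48 + 112)/(-100 + 112) = -64/12 = -1*16/3 = -16/3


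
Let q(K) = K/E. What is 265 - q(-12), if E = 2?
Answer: 271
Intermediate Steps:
q(K) = K/2
265 - q(-12) = 265 - (-12)/2 = 265 - 1*(-6) = 265 + 6 = 271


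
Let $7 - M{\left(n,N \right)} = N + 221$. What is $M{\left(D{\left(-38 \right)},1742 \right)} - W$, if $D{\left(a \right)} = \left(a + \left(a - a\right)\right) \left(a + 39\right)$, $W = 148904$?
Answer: $-150860$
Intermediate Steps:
$D{\left(a \right)} = a \left(39 + a\right)$ ($D{\left(a \right)} = \left(a + 0\right) \left(39 + a\right) = a \left(39 + a\right)$)
$M{\left(n,N \right)} = -214 - N$ ($M{\left(n,N \right)} = 7 - \left(N + 221\right) = 7 - \left(221 + N\right) = -214 - N$)
$M{\left(D{\left(-38 \right)},1742 \right)} - W = \left(-214 - 1742\right) - 148904 = -1956 - 148904 = -150860$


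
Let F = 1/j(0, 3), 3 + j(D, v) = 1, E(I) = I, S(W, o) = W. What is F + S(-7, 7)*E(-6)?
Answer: 83/2 ≈ 41.500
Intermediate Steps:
j(D, v) = -2 (j(D, v) = -3 + 1 = -2)
F = -½ (F = 1/(-2) = -½ ≈ -0.50000)
F + S(-7, 7)*E(-6) = -½ - 7*(-6) = -½ + 42 = 83/2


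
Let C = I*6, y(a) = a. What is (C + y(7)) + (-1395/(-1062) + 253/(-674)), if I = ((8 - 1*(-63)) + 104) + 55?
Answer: 27596375/19883 ≈ 1387.9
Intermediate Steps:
I = 230 (I = ((8 + 63) + 104) + 55 = (71 + 104) + 55 = 175 + 55 = 230)
C = 1380 (C = 230*6 = 1380)
(C + y(7)) + (-1395/(-1062) + 253/(-674)) = (1380 + 7) + (-1395/(-1062) + 253/(-674)) = 1387 + (-1395*(-1/1062) + 253*(-1/674)) = 1387 + (155/118 - 253/674) = 1387 + 18654/19883 = 27596375/19883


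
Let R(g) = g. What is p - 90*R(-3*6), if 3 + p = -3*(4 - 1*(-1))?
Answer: 1602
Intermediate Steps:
p = -18 (p = -3 - 3*(4 - 1*(-1)) = -3 - 3*(4 + 1) = -3 - 3*5 = -3 - 15 = -18)
p - 90*R(-3*6) = -18 - (-270)*6 = -18 - 90*(-18) = -18 + 1620 = 1602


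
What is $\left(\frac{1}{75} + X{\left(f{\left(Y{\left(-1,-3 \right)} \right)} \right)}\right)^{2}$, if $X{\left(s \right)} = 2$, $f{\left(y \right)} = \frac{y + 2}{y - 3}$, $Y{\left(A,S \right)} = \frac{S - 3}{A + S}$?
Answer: $\frac{22801}{5625} \approx 4.0535$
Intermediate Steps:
$Y{\left(A,S \right)} = \frac{-3 + S}{A + S}$
$f{\left(y \right)} = \frac{2 + y}{-3 + y}$
$\left(\frac{1}{75} + X{\left(f{\left(Y{\left(-1,-3 \right)} \right)} \right)}\right)^{2} = \left(\frac{1}{75} + 2\right)^{2} = \left(\frac{151}{75}\right)^{2} = \frac{22801}{5625}$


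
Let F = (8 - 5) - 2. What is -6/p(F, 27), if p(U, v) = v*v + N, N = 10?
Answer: -6/739 ≈ -0.0081191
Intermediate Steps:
F = 1 (F = 3 - 2 = 1)
p(U, v) = 10 + v² (p(U, v) = v*v + 10 = v² + 10 = 10 + v²)
-6/p(F, 27) = -6/(10 + 27²) = -6/(10 + 729) = -6/739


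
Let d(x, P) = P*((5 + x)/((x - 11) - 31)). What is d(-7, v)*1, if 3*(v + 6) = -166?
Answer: -368/147 ≈ -2.5034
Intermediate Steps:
v = -184/3 (v = -6 + (⅓)*(-166) = -6 - 166/3 = -184/3 ≈ -61.333)
d(x, P) = P*(5 + x)/(-42 + x) (d(x, P) = P*((5 + x)/((-11 + x) - 31)) = P*((5 + x)/(-42 + x)) = P*(5 + x)/(-42 + x))
d(-7, v)*1 = -184*(5 - 7)/(3*(-42 - 7))*1 = -184/3*(-2)/(-49)*1 = -184/3*(-1/49)*(-2)*1 = -368/147*1 = -368/147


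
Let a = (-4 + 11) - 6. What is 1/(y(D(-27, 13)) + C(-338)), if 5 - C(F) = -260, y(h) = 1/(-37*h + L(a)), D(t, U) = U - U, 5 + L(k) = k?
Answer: 4/1059 ≈ 0.0037771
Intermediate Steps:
a = 1 (a = 7 - 6 = 1)
L(k) = -5 + k
D(t, U) = 0
y(h) = 1/(-4 - 37*h) (y(h) = 1/(-37*h + (-5 + 1)) = 1/(-37*h - 4) = 1/(-4 - 37*h))
C(F) = 265 (C(F) = 5 - 1*(-260) = 5 + 260 = 265)
1/(y(D(-27, 13)) + C(-338)) = 1/(-1/(4 + 37*0) + 265) = 1/(-1/(4 + 0) + 265) = 1/(-1/4 + 265) = 1/(-1*¼ + 265) = 1/(-¼ + 265) = 1/(1059/4) = 4/1059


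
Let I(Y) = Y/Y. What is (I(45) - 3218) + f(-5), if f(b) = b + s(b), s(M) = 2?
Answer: -3220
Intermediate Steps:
f(b) = 2 + b (f(b) = b + 2 = 2 + b)
I(Y) = 1
(I(45) - 3218) + f(-5) = (1 - 3218) + (2 - 5) = -3217 - 3 = -3220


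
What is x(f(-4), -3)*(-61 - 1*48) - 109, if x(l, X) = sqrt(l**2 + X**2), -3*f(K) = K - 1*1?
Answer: -109 - 109*sqrt(106)/3 ≈ -483.07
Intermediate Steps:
f(K) = 1/3 - K/3 (f(K) = -(K - 1*1)/3 = -(K - 1)/3 = -(-1 + K)/3 = 1/3 - K/3)
x(l, X) = sqrt(X**2 + l**2)
x(f(-4), -3)*(-61 - 1*48) - 109 = sqrt((-3)**2 + (1/3 - 1/3*(-4))**2)*(-61 - 1*48) - 109 = sqrt(9 + (1/3 + 4/3)**2)*(-61 - 48) - 109 = sqrt(9 + (5/3)**2)*(-109) - 109 = sqrt(9 + 25/9)*(-109) - 109 = sqrt(106/9)*(-109) - 109 = (sqrt(106)/3)*(-109) - 109 = -109*sqrt(106)/3 - 109 = -109 - 109*sqrt(106)/3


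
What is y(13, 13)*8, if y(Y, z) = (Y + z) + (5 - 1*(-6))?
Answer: 296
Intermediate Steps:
y(Y, z) = 11 + Y + z (y(Y, z) = (Y + z) + (5 + 6) = (Y + z) + 11 = 11 + Y + z)
y(13, 13)*8 = (11 + 13 + 13)*8 = 37*8 = 296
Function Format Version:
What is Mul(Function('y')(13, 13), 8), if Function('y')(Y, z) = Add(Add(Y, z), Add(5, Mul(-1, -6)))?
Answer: 296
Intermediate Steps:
Function('y')(Y, z) = Add(11, Y, z) (Function('y')(Y, z) = Add(Add(Y, z), Add(5, 6)) = Add(Add(Y, z), 11) = Add(11, Y, z))
Mul(Function('y')(13, 13), 8) = Mul(Add(11, 13, 13), 8) = Mul(37, 8) = 296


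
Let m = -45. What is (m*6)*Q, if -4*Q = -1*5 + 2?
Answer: -405/2 ≈ -202.50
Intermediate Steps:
Q = 3/4 (Q = -(-1*5 + 2)/4 = -(-5 + 2)/4 = -1/4*(-3) = 3/4 ≈ 0.75000)
(m*6)*Q = -45*6*(3/4) = -270*3/4 = -405/2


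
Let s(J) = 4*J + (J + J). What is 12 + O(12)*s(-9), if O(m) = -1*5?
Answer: 282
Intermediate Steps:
O(m) = -5
s(J) = 6*J (s(J) = 4*J + 2*J = 6*J)
12 + O(12)*s(-9) = 12 - 30*(-9) = 12 - 5*(-54) = 12 + 270 = 282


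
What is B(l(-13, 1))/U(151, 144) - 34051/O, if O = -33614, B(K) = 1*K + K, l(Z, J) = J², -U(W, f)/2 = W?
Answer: 5108087/5075714 ≈ 1.0064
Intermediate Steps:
U(W, f) = -2*W
B(K) = 2*K (B(K) = K + K = 2*K)
B(l(-13, 1))/U(151, 144) - 34051/O = (2*1²)/((-2*151)) - 34051/(-33614) = (2*1)/(-302) - 34051*(-1/33614) = 2*(-1/302) + 34051/33614 = -1/151 + 34051/33614 = 5108087/5075714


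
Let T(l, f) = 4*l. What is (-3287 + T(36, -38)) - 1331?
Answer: -4474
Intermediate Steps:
(-3287 + T(36, -38)) - 1331 = (-3287 + 4*36) - 1331 = (-3287 + 144) - 1331 = -3143 - 1331 = -4474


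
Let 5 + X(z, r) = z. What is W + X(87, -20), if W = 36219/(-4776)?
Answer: 118471/1592 ≈ 74.417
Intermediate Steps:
X(z, r) = -5 + z
W = -12073/1592 (W = 36219*(-1/4776) = -12073/1592 ≈ -7.5835)
W + X(87, -20) = -12073/1592 + (-5 + 87) = -12073/1592 + 82 = 118471/1592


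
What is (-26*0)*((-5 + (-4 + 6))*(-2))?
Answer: 0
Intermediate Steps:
(-26*0)*((-5 + (-4 + 6))*(-2)) = 0*((-5 + 2)*(-2)) = 0*(-3*(-2)) = 0*6 = 0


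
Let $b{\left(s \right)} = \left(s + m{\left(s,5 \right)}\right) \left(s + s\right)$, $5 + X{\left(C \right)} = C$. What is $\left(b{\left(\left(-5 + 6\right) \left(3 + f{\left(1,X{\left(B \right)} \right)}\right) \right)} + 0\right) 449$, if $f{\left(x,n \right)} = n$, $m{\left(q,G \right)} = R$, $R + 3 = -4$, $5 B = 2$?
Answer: $\frac{308912}{25} \approx 12356.0$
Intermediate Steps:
$B = \frac{2}{5}$ ($B = \frac{1}{5} \cdot 2 = \frac{2}{5} \approx 0.4$)
$R = -7$ ($R = -3 - 4 = -7$)
$m{\left(q,G \right)} = -7$
$X{\left(C \right)} = -5 + C$
$b{\left(s \right)} = 2 s \left(-7 + s\right)$ ($b{\left(s \right)} = \left(s - 7\right) \left(s + s\right) = \left(-7 + s\right) 2 s = 2 s \left(-7 + s\right)$)
$\left(b{\left(\left(-5 + 6\right) \left(3 + f{\left(1,X{\left(B \right)} \right)}\right) \right)} + 0\right) 449 = \left(2 \left(-5 + 6\right) \left(3 + \left(-5 + \frac{2}{5}\right)\right) \left(-7 + \left(-5 + 6\right) \left(3 + \left(-5 + \frac{2}{5}\right)\right)\right) + 0\right) 449 = \left(2 \cdot 1 \left(3 - \frac{23}{5}\right) \left(-7 + 1 \left(3 - \frac{23}{5}\right)\right) + 0\right) 449 = \left(2 \cdot 1 \left(- \frac{8}{5}\right) \left(-7 + 1 \left(- \frac{8}{5}\right)\right) + 0\right) 449 = \left(2 \left(- \frac{8}{5}\right) \left(-7 - \frac{8}{5}\right) + 0\right) 449 = \left(2 \left(- \frac{8}{5}\right) \left(- \frac{43}{5}\right) + 0\right) 449 = \left(\frac{688}{25} + 0\right) 449 = \frac{688}{25} \cdot 449 = \frac{308912}{25}$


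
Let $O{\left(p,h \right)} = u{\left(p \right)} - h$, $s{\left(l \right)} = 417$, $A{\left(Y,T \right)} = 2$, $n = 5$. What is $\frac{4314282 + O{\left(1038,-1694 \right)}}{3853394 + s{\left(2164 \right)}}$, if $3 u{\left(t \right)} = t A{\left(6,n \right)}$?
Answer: $\frac{4316668}{3853811} \approx 1.1201$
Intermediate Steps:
$u{\left(t \right)} = \frac{2 t}{3}$ ($u{\left(t \right)} = \frac{t 2}{3} = \frac{2 t}{3}$)
$O{\left(p,h \right)} = - h + \frac{2 p}{3}$ ($O{\left(p,h \right)} = \frac{2 p}{3} - h = - h + \frac{2 p}{3}$)
$\frac{4314282 + O{\left(1038,-1694 \right)}}{3853394 + s{\left(2164 \right)}} = \frac{4314282 + \left(\left(-1\right) \left(-1694\right) + \frac{2}{3} \cdot 1038\right)}{3853394 + 417} = \frac{4314282 + \left(1694 + 692\right)}{3853811} = \left(4314282 + 2386\right) \frac{1}{3853811} = 4316668 \cdot \frac{1}{3853811} = \frac{4316668}{3853811}$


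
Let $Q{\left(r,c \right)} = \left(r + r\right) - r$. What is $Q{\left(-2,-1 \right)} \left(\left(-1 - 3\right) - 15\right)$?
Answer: $38$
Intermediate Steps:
$Q{\left(r,c \right)} = r$ ($Q{\left(r,c \right)} = 2 r - r = r$)
$Q{\left(-2,-1 \right)} \left(\left(-1 - 3\right) - 15\right) = - 2 \left(\left(-1 - 3\right) - 15\right) = - 2 \left(-4 - 15\right) = \left(-2\right) \left(-19\right) = 38$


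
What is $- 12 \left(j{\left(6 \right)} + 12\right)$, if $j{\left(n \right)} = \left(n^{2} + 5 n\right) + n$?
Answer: $-1008$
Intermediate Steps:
$j{\left(n \right)} = n^{2} + 6 n$
$- 12 \left(j{\left(6 \right)} + 12\right) = - 12 \left(6 \left(6 + 6\right) + 12\right) = - 12 \left(6 \cdot 12 + 12\right) = - 12 \left(72 + 12\right) = \left(-12\right) 84 = -1008$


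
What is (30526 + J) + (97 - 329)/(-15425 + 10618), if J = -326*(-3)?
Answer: 151439960/4807 ≈ 31504.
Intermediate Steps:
J = 978 (J = -163*(-6) = 978)
(30526 + J) + (97 - 329)/(-15425 + 10618) = (30526 + 978) + (97 - 329)/(-15425 + 10618) = 31504 - 232/(-4807) = 31504 - 232*(-1/4807) = 31504 + 232/4807 = 151439960/4807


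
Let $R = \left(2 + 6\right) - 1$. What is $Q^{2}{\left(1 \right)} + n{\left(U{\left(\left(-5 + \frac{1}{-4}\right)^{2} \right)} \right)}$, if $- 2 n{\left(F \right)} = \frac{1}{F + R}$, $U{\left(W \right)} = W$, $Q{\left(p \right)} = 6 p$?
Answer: $\frac{19900}{553} \approx 35.986$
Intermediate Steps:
$R = 7$ ($R = 8 - 1 = 7$)
$n{\left(F \right)} = - \frac{1}{2 \left(7 + F\right)}$ ($n{\left(F \right)} = - \frac{1}{2 \left(F + 7\right)} = - \frac{1}{2 \left(7 + F\right)}$)
$Q^{2}{\left(1 \right)} + n{\left(U{\left(\left(-5 + \frac{1}{-4}\right)^{2} \right)} \right)} = \left(6 \cdot 1\right)^{2} - \frac{1}{14 + 2 \left(-5 + \frac{1}{-4}\right)^{2}} = 6^{2} - \frac{1}{14 + 2 \left(-5 - \frac{1}{4}\right)^{2}} = 36 - \frac{1}{14 + 2 \left(- \frac{21}{4}\right)^{2}} = 36 - \frac{1}{14 + 2 \cdot \frac{441}{16}} = 36 - \frac{1}{14 + \frac{441}{8}} = 36 - \frac{1}{\frac{553}{8}} = 36 - \frac{8}{553} = \frac{19900}{553}$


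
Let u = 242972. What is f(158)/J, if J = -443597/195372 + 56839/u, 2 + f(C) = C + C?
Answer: -1863194579172/12084612647 ≈ -154.18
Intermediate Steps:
f(C) = -2 + 2*C (f(C) = -2 + (C + C) = -2 + 2*C)
J = -12084612647/5933740698 (J = -443597/195372 + 56839/242972 = -12084612647/5933740698 ≈ -2.0366)
f(158)/J = (-2 + 2*158)/(-12084612647/5933740698) = (-2 + 316)*(-5933740698/12084612647) = 314*(-5933740698/12084612647) = -1863194579172/12084612647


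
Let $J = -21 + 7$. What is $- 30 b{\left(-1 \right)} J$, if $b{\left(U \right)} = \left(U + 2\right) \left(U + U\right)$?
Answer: $-840$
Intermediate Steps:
$b{\left(U \right)} = 2 U \left(2 + U\right)$ ($b{\left(U \right)} = \left(2 + U\right) 2 U = 2 U \left(2 + U\right)$)
$J = -14$
$- 30 b{\left(-1 \right)} J = - 30 \cdot 2 \left(-1\right) \left(2 - 1\right) \left(-14\right) = - 30 \cdot 2 \left(-1\right) 1 \left(-14\right) = \left(-30\right) \left(-2\right) \left(-14\right) = 60 \left(-14\right) = -840$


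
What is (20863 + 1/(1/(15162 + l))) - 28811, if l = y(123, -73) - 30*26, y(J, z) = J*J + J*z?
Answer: 12584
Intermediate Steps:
y(J, z) = J**2 + J*z
l = 5370 (l = 123*(123 - 73) - 30*26 = 123*50 - 780 = 6150 - 780 = 5370)
(20863 + 1/(1/(15162 + l))) - 28811 = (20863 + 1/(1/(15162 + 5370))) - 28811 = (20863 + 1/(1/20532)) - 28811 = (20863 + 20532) - 28811 = 41395 - 28811 = 12584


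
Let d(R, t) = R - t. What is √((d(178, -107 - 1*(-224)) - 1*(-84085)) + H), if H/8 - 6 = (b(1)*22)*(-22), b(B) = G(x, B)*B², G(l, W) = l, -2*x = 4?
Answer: √91938 ≈ 303.21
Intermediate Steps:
x = -2 (x = -½*4 = -2)
b(B) = -2*B²
H = 7792 (H = 48 + 8*((-2*1²*22)*(-22)) = 48 + 8*((-2*1*22)*(-22)) = 48 + 8*(-2*22*(-22)) = 48 + 8*(-44*(-22)) = 48 + 8*968 = 48 + 7744 = 7792)
√((d(178, -107 - 1*(-224)) - 1*(-84085)) + H) = √(((178 - (-107 - 1*(-224))) - 1*(-84085)) + 7792) = √(((178 - (-107 + 224)) + 84085) + 7792) = √(((178 - 1*117) + 84085) + 7792) = √(((178 - 117) + 84085) + 7792) = √((61 + 84085) + 7792) = √(84146 + 7792) = √91938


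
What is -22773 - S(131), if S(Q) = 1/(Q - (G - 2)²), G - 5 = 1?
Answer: -2618896/115 ≈ -22773.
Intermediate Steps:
G = 6 (G = 5 + 1 = 6)
S(Q) = 1/(-16 + Q) (S(Q) = 1/(Q - (6 - 2)²) = 1/(Q - 1*4²) = 1/(Q - 1*16) = 1/(Q - 16) = 1/(-16 + Q))
-22773 - S(131) = -22773 - 1/(-16 + 131) = -22773 - 1/115 = -2618896/115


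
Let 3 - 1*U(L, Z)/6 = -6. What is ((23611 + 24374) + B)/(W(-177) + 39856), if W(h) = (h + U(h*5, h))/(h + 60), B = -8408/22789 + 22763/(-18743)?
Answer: 61486078636332/51072932369575 ≈ 1.2039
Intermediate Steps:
B = -676337151/427134227 (B = -8408*1/22789 + 22763*(-1/18743) = -8408/22789 - 22763/18743 = -676337151/427134227 ≈ -1.5834)
U(L, Z) = 54 (U(L, Z) = 18 - 6*(-6) = 18 + 36 = 54)
W(h) = (54 + h)/(60 + h) (W(h) = (h + 54)/(h + 60) = (54 + h)/(60 + h))
((23611 + 24374) + B)/(W(-177) + 39856) = ((23611 + 24374) - 676337151/427134227)/((54 - 177)/(60 - 177) + 39856) = (47985 - 676337151/427134227)/(-123/(-117) + 39856) = 20495359545444/(427134227*(-1/117*(-123) + 39856)) = 20495359545444/(427134227*(41/39 + 39856)) = 20495359545444/(427134227*(1554425/39)) = (20495359545444/427134227)*(39/1554425) = 61486078636332/51072932369575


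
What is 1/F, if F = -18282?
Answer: -1/18282 ≈ -5.4699e-5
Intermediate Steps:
1/F = 1/(-18282) = -1/18282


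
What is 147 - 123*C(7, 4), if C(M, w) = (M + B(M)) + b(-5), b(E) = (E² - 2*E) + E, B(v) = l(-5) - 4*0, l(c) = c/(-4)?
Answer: -18231/4 ≈ -4557.8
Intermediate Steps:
l(c) = -c/4 (l(c) = c*(-¼) = -c/4)
B(v) = 5/4 (B(v) = -¼*(-5) - 4*0 = 5/4 + 0 = 5/4)
b(E) = E² - E
C(M, w) = 125/4 + M (C(M, w) = (M + 5/4) - 5*(-1 - 5) = (5/4 + M) - 5*(-6) = (5/4 + M) + 30 = 125/4 + M)
147 - 123*C(7, 4) = 147 - 123*(125/4 + 7) = 147 - 123*153/4 = 147 - 18819/4 = -18231/4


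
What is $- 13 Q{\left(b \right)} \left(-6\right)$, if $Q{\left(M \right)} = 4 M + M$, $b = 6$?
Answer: $2340$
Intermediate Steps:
$Q{\left(M \right)} = 5 M$
$- 13 Q{\left(b \right)} \left(-6\right) = - 13 \cdot 5 \cdot 6 \left(-6\right) = \left(-13\right) 30 \left(-6\right) = \left(-390\right) \left(-6\right) = 2340$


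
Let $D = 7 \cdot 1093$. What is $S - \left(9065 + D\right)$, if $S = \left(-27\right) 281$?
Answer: $-24303$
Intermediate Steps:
$D = 7651$
$S = -7587$
$S - \left(9065 + D\right) = -7587 - 16716 = -24303$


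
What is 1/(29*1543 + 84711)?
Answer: 1/129458 ≈ 7.7245e-6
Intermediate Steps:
1/(29*1543 + 84711) = 1/(44747 + 84711) = 1/129458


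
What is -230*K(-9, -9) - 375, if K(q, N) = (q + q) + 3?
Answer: 3075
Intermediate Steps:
K(q, N) = 3 + 2*q (K(q, N) = 2*q + 3 = 3 + 2*q)
-230*K(-9, -9) - 375 = -230*(3 + 2*(-9)) - 375 = -230*(3 - 18) - 375 = -230*(-15) - 375 = 3450 - 375 = 3075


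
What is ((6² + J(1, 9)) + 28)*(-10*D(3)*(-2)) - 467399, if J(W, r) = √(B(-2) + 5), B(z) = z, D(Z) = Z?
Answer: -463559 + 60*√3 ≈ -4.6346e+5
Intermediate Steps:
J(W, r) = √3 (J(W, r) = √(-2 + 5) = √3)
((6² + J(1, 9)) + 28)*(-10*D(3)*(-2)) - 467399 = ((6² + √3) + 28)*(-10*3*(-2)) - 467399 = ((36 + √3) + 28)*(-30*(-2)) - 467399 = (64 + √3)*60 - 467399 = (3840 + 60*√3) - 467399 = -463559 + 60*√3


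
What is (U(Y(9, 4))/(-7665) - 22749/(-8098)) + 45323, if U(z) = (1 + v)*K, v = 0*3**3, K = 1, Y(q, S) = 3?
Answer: 2813426000897/62071170 ≈ 45326.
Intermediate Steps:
v = 0 (v = 0*27 = 0)
U(z) = 1 (U(z) = (1 + 0)*1 = 1*1 = 1)
(U(Y(9, 4))/(-7665) - 22749/(-8098)) + 45323 = (1/(-7665) - 22749/(-8098)) + 45323 = (1*(-1/7665) - 22749*(-1/8098)) + 45323 = (-1/7665 + 22749/8098) + 45323 = 174362987/62071170 + 45323 = 2813426000897/62071170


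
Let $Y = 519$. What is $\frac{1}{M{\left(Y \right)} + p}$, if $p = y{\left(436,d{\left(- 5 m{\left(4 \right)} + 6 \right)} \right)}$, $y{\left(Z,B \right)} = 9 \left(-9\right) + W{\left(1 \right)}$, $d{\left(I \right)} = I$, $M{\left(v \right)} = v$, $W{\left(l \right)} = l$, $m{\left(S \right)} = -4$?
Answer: $\frac{1}{439} \approx 0.0022779$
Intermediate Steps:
$y{\left(Z,B \right)} = -80$ ($y{\left(Z,B \right)} = 9 \left(-9\right) + 1 = -81 + 1 = -80$)
$p = -80$
$\frac{1}{M{\left(Y \right)} + p} = \frac{1}{519 - 80} = \frac{1}{439}$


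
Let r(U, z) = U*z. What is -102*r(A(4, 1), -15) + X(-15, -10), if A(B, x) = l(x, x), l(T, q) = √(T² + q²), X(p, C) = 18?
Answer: 18 + 1530*√2 ≈ 2181.7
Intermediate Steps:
A(B, x) = √2*√(x²) (A(B, x) = √(x² + x²) = √(2*x²) = √2*√(x²))
-102*r(A(4, 1), -15) + X(-15, -10) = -102*√2*√(1²)*(-15) + 18 = -102*√2*√1*(-15) + 18 = -102*√2*1*(-15) + 18 = -102*√2*(-15) + 18 = -(-1530)*√2 + 18 = 1530*√2 + 18 = 18 + 1530*√2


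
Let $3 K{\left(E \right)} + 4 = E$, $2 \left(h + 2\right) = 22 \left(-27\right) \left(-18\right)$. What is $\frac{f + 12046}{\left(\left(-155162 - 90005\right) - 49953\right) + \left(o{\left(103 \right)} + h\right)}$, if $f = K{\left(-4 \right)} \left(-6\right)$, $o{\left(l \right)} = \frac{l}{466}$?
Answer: $- \frac{5620892}{135035513} \approx -0.041625$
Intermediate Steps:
$h = 5344$ ($h = -2 + \frac{22 \left(-27\right) \left(-18\right)}{2} = -2 + \frac{\left(-594\right) \left(-18\right)}{2} = -2 + \frac{1}{2} \cdot 10692 = -2 + 5346 = 5344$)
$o{\left(l \right)} = \frac{l}{466}$ ($o{\left(l \right)} = l \frac{1}{466} = \frac{l}{466}$)
$K{\left(E \right)} = - \frac{4}{3} + \frac{E}{3}$
$f = 16$ ($f = \left(- \frac{4}{3} + \frac{1}{3} \left(-4\right)\right) \left(-6\right) = \left(- \frac{4}{3} - \frac{4}{3}\right) \left(-6\right) = \left(- \frac{8}{3}\right) \left(-6\right) = 16$)
$\frac{f + 12046}{\left(\left(-155162 - 90005\right) - 49953\right) + \left(o{\left(103 \right)} + h\right)} = \frac{16 + 12046}{\left(\left(-155162 - 90005\right) - 49953\right) + \left(\frac{1}{466} \cdot 103 + 5344\right)} = \frac{12062}{\left(-245167 - 49953\right) + \left(\frac{103}{466} + 5344\right)} = \frac{12062}{-295120 + \frac{2490407}{466}} = \frac{12062}{- \frac{135035513}{466}} = 12062 \left(- \frac{466}{135035513}\right) = - \frac{5620892}{135035513}$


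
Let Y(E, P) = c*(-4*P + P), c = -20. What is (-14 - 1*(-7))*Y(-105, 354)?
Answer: -148680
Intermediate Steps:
Y(E, P) = 60*P (Y(E, P) = -20*(-4*P + P) = -(-60)*P = 60*P)
(-14 - 1*(-7))*Y(-105, 354) = (-14 - 1*(-7))*(60*354) = (-14 + 7)*21240 = -7*21240 = -148680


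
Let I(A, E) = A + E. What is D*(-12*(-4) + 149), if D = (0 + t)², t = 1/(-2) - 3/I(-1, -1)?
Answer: 197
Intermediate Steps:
t = 1 (t = 1/(-2) - 3/(-1 - 1) = 1*(-½) - 3/(-2) = -½ - 3*(-½) = -½ + 3/2 = 1)
D = 1 (D = (0 + 1)² = 1² = 1)
D*(-12*(-4) + 149) = 1*(-12*(-4) + 149) = 1*(48 + 149) = 1*197 = 197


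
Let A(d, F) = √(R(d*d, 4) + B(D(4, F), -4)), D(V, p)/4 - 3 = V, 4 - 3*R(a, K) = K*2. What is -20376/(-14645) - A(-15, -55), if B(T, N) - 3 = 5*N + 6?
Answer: 20376/14645 - I*√111/3 ≈ 1.3913 - 3.5119*I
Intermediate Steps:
R(a, K) = 4/3 - 2*K/3 (R(a, K) = 4/3 - K*2/3 = 4/3 - 2*K/3)
D(V, p) = 12 + 4*V
B(T, N) = 9 + 5*N (B(T, N) = 3 + (5*N + 6) = 3 + (6 + 5*N) = 9 + 5*N)
A(d, F) = I*√111/3 (A(d, F) = √((4/3 - ⅔*4) + (9 + 5*(-4))) = √((4/3 - 8/3) + (9 - 20)) = √(-4/3 - 11) = √(-37/3) = I*√111/3)
-20376/(-14645) - A(-15, -55) = -20376/(-14645) - I*√111/3 = -20376*(-1/14645) - I*√111/3 = 20376/14645 - I*√111/3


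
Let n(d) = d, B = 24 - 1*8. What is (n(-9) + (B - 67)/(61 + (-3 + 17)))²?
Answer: 58564/625 ≈ 93.702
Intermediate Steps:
B = 16 (B = 24 - 8 = 16)
(n(-9) + (B - 67)/(61 + (-3 + 17)))² = (-9 + (16 - 67)/(61 + (-3 + 17)))² = (-9 - 51/(61 + 14))² = (-9 - 51/75)² = (-9 - 51*1/75)² = (-9 - 17/25)² = (-242/25)² = 58564/625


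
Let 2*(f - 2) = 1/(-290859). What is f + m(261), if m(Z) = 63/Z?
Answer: 37811641/16869822 ≈ 2.2414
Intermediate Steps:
f = 1163435/581718 (f = 2 + (½)/(-290859) = 2 + (½)*(-1/290859) = 2 - 1/581718 = 1163435/581718 ≈ 2.0000)
f + m(261) = 1163435/581718 + 63/261 = 1163435/581718 + 63*(1/261) = 1163435/581718 + 7/29 = 37811641/16869822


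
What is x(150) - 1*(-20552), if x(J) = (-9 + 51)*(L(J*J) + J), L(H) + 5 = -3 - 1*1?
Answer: 26474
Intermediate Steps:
L(H) = -9 (L(H) = -5 + (-3 - 1*1) = -5 + (-3 - 1) = -5 - 4 = -9)
x(J) = -378 + 42*J (x(J) = (-9 + 51)*(-9 + J) = 42*(-9 + J) = -378 + 42*J)
x(150) - 1*(-20552) = (-378 + 42*150) - 1*(-20552) = (-378 + 6300) + 20552 = 5922 + 20552 = 26474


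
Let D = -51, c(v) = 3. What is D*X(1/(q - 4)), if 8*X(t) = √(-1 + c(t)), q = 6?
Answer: -51*√2/8 ≈ -9.0156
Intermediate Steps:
X(t) = √2/8 (X(t) = √(-1 + 3)/8 = √2/8)
D*X(1/(q - 4)) = -51*√2/8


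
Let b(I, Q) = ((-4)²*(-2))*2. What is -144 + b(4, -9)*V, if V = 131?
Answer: -8528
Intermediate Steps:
b(I, Q) = -64 (b(I, Q) = (16*(-2))*2 = -32*2 = -64)
-144 + b(4, -9)*V = -144 - 64*131 = -144 - 8384 = -8528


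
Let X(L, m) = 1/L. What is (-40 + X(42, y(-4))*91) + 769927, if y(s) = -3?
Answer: 4619335/6 ≈ 7.6989e+5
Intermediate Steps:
(-40 + X(42, y(-4))*91) + 769927 = (-40 + 91/42) + 769927 = (-40 + (1/42)*91) + 769927 = (-40 + 13/6) + 769927 = -227/6 + 769927 = 4619335/6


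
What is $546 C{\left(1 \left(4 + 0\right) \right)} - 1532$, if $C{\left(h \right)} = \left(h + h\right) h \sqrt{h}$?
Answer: $33412$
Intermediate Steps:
$C{\left(h \right)} = 2 h^{\frac{5}{2}}$ ($C{\left(h \right)} = 2 h h \sqrt{h} = 2 h^{2} \sqrt{h} = 2 h^{\frac{5}{2}}$)
$546 C{\left(1 \left(4 + 0\right) \right)} - 1532 = 546 \cdot 2 \left(1 \left(4 + 0\right)\right)^{\frac{5}{2}} - 1532 = 546 \cdot 2 \left(1 \cdot 4\right)^{\frac{5}{2}} - 1532 = 546 \cdot 2 \cdot 4^{\frac{5}{2}} - 1532 = 546 \cdot 2 \cdot 32 - 1532 = 546 \cdot 64 - 1532 = 34944 - 1532 = 33412$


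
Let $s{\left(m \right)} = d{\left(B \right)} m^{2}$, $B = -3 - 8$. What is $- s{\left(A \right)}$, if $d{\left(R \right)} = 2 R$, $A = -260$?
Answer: $1487200$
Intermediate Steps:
$B = -11$ ($B = -3 - 8 = -11$)
$s{\left(m \right)} = - 22 m^{2}$ ($s{\left(m \right)} = 2 \left(-11\right) m^{2} = - 22 m^{2}$)
$- s{\left(A \right)} = - \left(-22\right) \left(-260\right)^{2} = - \left(-22\right) 67600 = \left(-1\right) \left(-1487200\right) = 1487200$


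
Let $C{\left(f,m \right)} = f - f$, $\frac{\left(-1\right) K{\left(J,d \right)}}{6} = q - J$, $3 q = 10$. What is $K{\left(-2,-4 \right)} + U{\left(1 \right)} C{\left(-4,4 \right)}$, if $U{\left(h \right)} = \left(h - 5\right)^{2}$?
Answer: $-32$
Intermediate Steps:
$q = \frac{10}{3}$ ($q = \frac{1}{3} \cdot 10 = \frac{10}{3} \approx 3.3333$)
$U{\left(h \right)} = \left(-5 + h\right)^{2}$
$K{\left(J,d \right)} = -20 + 6 J$ ($K{\left(J,d \right)} = - 6 \left(\frac{10}{3} - J\right) = -20 + 6 J$)
$C{\left(f,m \right)} = 0$
$K{\left(-2,-4 \right)} + U{\left(1 \right)} C{\left(-4,4 \right)} = \left(-20 + 6 \left(-2\right)\right) + \left(-5 + 1\right)^{2} \cdot 0 = \left(-20 - 12\right) + \left(-4\right)^{2} \cdot 0 = -32 + 16 \cdot 0 = -32 + 0 = -32$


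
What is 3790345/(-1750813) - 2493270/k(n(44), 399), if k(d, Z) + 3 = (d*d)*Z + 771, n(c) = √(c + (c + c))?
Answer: -761298400655/15592740578 ≈ -48.824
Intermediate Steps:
n(c) = √3*√c (n(c) = √(c + 2*c) = √(3*c) = √3*√c)
k(d, Z) = 768 + Z*d² (k(d, Z) = -3 + ((d*d)*Z + 771) = -3 + (d²*Z + 771) = -3 + (Z*d² + 771) = -3 + (771 + Z*d²) = 768 + Z*d²)
3790345/(-1750813) - 2493270/k(n(44), 399) = 3790345/(-1750813) - 2493270/(768 + 399*(√3*√44)²) = 3790345*(-1/1750813) - 2493270/(768 + 399*(√3*(2*√11))²) = -3790345/1750813 - 2493270/(768 + 399*(2*√33)²) = -3790345/1750813 - 2493270/(768 + 399*132) = -3790345/1750813 - 2493270/(768 + 52668) = -3790345/1750813 - 2493270/53436 = -3790345/1750813 - 2493270*1/53436 = -3790345/1750813 - 415545/8906 = -761298400655/15592740578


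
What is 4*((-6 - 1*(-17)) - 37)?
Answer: -104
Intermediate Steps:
4*((-6 - 1*(-17)) - 37) = 4*((-6 + 17) - 37) = 4*(11 - 37) = 4*(-26) = -104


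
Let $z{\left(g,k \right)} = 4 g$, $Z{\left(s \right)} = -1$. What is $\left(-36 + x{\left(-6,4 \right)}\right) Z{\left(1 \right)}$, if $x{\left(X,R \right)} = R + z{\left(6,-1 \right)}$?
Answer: $8$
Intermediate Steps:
$x{\left(X,R \right)} = 24 + R$ ($x{\left(X,R \right)} = R + 4 \cdot 6 = R + 24 = 24 + R$)
$\left(-36 + x{\left(-6,4 \right)}\right) Z{\left(1 \right)} = \left(-36 + \left(24 + 4\right)\right) \left(-1\right) = \left(-36 + 28\right) \left(-1\right) = \left(-8\right) \left(-1\right) = 8$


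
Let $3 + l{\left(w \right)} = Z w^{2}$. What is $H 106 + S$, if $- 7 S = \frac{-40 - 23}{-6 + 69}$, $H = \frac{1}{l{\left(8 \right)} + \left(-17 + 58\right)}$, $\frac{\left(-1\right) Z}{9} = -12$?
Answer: $\frac{3846}{24325} \approx 0.15811$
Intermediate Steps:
$Z = 108$ ($Z = \left(-9\right) \left(-12\right) = 108$)
$l{\left(w \right)} = -3 + 108 w^{2}$
$H = \frac{1}{6950}$ ($H = \frac{1}{\left(-3 + 108 \cdot 8^{2}\right) + \left(-17 + 58\right)} = \frac{1}{\left(-3 + 108 \cdot 64\right) + 41} = \frac{1}{\left(-3 + 6912\right) + 41} = \frac{1}{6909 + 41} = \frac{1}{6950} \approx 0.00014388$)
$S = \frac{1}{7}$ ($S = - \frac{\left(-40 - 23\right) \frac{1}{-6 + 69}}{7} = - \frac{\left(-63\right) \frac{1}{63}}{7} = \left(- \frac{1}{7}\right) \left(-1\right) = \frac{1}{7} \approx 0.14286$)
$H 106 + S = \frac{1}{6950} \cdot 106 + \frac{1}{7} = \frac{53}{3475} + \frac{1}{7} = \frac{3846}{24325}$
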